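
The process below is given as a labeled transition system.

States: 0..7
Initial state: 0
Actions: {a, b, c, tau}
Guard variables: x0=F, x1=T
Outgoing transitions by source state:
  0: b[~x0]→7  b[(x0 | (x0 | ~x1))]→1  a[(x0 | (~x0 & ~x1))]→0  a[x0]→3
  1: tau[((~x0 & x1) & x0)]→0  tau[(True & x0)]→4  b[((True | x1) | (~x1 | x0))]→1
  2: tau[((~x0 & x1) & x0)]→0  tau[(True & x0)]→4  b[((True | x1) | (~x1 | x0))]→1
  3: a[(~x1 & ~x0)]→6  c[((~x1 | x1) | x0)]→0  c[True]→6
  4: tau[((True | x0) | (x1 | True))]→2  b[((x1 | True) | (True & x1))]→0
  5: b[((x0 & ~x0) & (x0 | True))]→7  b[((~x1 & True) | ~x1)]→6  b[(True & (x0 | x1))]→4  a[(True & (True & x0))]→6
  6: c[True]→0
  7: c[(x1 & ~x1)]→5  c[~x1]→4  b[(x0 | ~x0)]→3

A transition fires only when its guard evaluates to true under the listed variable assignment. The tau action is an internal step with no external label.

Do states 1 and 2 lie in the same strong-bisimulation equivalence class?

Compute ~ classes (split until stable):
  P[0] = {{0,1,2,3,4,5,6,7}}
  P[1] = {{0,1,2,5,7},{3,6},{4}}
  P[2] = {{0,1,2},{3},{4},{5},{6},{7}}
  P[3] = {{0},{1,2},{3},{4},{5},{6},{7}}
Fixed point at round 4; 7 class(es).
1∈{1,2}, 2∈{1,2}

Answer: BISIMILAR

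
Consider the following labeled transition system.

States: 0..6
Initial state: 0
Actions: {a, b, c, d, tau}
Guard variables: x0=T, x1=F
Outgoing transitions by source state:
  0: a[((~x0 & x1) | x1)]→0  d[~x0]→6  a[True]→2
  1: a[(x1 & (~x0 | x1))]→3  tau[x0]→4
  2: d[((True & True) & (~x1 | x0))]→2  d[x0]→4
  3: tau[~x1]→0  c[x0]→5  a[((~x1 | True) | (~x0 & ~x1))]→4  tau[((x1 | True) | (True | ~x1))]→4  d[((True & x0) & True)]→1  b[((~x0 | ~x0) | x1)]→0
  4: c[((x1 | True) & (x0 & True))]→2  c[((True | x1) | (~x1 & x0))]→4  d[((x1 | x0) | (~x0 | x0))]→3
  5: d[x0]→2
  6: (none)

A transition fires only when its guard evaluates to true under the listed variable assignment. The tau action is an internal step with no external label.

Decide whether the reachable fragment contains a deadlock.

Reach set: {0,1,2,3,4,5}
  0: a→2  [1 out]
  1: tau→4  [1 out]
  2: d→2  d→4  [2 out]
  3: a→4  c→5  d→1  tau→0  tau→4  [5 out]
  4: c→2  c→4  d→3  [3 out]
  5: d→2  [1 out]

Answer: DEADLOCK-FREE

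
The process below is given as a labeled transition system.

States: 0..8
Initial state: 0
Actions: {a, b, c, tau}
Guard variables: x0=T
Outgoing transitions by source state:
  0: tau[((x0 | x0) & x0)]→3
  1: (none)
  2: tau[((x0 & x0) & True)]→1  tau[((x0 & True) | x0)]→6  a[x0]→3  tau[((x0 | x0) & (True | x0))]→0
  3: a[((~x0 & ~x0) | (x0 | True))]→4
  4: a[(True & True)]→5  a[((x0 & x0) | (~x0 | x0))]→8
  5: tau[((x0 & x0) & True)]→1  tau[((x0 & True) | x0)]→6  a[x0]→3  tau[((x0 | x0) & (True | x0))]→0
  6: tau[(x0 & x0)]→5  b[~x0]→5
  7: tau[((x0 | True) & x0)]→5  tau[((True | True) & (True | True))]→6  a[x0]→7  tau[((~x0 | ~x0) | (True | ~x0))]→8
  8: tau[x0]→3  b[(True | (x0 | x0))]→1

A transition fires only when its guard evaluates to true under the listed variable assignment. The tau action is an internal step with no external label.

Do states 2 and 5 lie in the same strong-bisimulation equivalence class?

Answer: BISIMILAR

Working:
Compute ~ classes (split until stable):
  π0 = {{0,1,2,3,4,5,6,7,8}}
  π1 = {{0,6},{1},{2,5,7},{3,4},{8}}
  π2 = {{0},{1},{2,5},{3},{4},{6},{7},{8}}
8 equivalence class(es) (converged in 3)
2∈{2,5}, 5∈{2,5}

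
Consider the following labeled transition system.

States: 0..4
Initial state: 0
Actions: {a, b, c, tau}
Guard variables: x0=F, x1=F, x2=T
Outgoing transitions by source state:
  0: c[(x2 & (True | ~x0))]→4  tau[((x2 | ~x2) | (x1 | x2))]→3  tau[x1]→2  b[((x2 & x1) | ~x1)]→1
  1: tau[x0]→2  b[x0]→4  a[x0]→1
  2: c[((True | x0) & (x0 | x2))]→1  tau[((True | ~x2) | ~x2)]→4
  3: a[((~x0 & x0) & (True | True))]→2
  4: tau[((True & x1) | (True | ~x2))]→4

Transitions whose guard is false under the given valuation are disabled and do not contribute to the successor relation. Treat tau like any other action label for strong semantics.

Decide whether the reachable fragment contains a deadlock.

Reachable = {0,1,3,4}
  0: b→1  c→4  tau→3  [3 out]
  1: ∅  [STUCK]
  3: ∅  [STUCK]
  4: tau→4  [1 out]
Path to 1: b

Answer: DEADLOCK at state 1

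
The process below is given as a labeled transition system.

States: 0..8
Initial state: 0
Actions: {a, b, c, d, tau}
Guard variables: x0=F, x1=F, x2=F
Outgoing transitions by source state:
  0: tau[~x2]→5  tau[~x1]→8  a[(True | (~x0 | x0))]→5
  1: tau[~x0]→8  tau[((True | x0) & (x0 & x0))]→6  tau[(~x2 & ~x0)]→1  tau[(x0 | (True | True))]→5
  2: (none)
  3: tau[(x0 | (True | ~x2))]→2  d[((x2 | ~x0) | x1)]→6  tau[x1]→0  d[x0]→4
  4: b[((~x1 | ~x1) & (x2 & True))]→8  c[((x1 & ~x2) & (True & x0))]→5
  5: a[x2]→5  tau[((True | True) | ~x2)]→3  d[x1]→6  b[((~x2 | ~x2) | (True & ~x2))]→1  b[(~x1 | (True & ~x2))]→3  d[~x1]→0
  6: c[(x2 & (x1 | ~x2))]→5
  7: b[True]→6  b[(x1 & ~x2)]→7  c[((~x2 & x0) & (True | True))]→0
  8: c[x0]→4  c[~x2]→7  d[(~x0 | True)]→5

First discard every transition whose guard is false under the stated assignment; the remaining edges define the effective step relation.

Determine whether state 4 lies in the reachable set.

Answer: UNREACHABLE

Trace:
Guard filter leaves 15 enabled edge(s).
depth 0: {0}
depth 1: {5,8}  cumulative {0,5,8}
depth 2: {1,3,7}  cumulative {0,1,3,5,7,8}
depth 3: {2,6}  cumulative {0,1,2,3,5,6,7,8}
R = {0,1,2,3,5,6,7,8}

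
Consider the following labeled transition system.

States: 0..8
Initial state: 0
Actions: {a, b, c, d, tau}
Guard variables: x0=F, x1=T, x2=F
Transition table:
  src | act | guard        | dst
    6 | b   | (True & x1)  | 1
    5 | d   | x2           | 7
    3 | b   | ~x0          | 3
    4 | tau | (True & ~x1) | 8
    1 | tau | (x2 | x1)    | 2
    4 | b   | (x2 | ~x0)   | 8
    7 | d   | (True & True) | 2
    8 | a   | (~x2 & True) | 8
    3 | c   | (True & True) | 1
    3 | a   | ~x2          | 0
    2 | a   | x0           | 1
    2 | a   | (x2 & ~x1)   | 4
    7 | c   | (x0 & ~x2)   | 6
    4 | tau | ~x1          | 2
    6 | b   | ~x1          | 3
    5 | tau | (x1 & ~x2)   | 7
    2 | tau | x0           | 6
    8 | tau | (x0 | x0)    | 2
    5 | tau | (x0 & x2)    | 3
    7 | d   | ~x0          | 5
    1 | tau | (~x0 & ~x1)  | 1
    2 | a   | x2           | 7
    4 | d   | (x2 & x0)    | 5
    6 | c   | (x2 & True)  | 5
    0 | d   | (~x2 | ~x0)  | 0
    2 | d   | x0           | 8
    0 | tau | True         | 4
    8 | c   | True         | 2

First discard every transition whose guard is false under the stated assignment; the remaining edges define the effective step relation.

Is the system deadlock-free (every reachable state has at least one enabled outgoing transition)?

Answer: DEADLOCK at state 2

Analysis:
Reach set: {0,2,4,8}
  0: d→0  tau→4  [2 exit(s)]
  2: ∅  [STUCK]
  4: b→8  [1 exit(s)]
  8: a→8  c→2  [2 exit(s)]
trace reaching 2: tau·b·c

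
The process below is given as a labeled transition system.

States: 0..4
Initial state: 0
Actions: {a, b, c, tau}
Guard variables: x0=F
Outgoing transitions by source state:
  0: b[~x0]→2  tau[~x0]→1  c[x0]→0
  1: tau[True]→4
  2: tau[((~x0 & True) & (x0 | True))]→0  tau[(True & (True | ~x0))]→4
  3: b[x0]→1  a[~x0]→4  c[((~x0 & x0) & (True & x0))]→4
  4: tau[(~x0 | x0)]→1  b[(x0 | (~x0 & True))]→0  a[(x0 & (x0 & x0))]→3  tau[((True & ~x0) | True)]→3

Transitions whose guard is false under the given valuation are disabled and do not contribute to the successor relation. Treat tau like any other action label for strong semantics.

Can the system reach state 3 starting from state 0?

Guard filter leaves 9 enabled edge(s).
depth 0: {0}
depth 1: {1,2}  total {0,1,2}
depth 2: {4}  total {0,1,2,4}
depth 3: {3}  total {0,1,2,3,4}
Reach set: {0,1,2,3,4}
trace reaching 3: b·tau·tau

Answer: REACHABLE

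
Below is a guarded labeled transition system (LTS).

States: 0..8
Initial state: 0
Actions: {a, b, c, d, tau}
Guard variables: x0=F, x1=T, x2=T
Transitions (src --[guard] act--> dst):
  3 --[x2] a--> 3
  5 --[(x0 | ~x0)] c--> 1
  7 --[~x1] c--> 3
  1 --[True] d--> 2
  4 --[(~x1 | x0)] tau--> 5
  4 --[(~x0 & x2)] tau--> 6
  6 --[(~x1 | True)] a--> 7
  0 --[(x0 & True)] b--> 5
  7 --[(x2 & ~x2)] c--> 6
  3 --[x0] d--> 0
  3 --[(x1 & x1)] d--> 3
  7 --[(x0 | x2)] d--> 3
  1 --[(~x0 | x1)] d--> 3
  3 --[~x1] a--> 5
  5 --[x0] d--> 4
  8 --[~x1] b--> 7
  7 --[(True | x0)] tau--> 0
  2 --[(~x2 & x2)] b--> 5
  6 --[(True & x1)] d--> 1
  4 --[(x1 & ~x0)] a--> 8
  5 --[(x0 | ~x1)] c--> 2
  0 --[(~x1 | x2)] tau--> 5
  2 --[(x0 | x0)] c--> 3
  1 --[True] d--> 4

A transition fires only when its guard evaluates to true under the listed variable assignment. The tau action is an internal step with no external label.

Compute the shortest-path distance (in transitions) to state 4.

Layered search for 4:
  Layer 0: {0}
  Layer 1: {5}
  Layer 2: {1}
  Layer 3: {2,3,4}
first hit 4 at d=3 via tau·c·d

Answer: 3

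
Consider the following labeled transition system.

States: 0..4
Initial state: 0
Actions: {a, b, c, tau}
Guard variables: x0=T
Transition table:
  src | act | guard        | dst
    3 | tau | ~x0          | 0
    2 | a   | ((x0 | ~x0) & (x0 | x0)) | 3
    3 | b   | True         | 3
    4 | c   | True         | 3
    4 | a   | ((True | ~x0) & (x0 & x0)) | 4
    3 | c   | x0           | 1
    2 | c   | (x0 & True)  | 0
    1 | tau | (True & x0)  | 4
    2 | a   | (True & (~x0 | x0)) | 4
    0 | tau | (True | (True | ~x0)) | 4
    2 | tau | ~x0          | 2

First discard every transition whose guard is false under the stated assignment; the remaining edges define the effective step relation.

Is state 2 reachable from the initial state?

Answer: UNREACHABLE

Analysis:
After dropping false guards: 9 live edges.
Layer 0: {0}
Layer 1: {4}  cumulative {0,4}
Layer 2: {3}  cumulative {0,3,4}
Layer 3: {1}  cumulative {0,1,3,4}
R = {0,1,3,4}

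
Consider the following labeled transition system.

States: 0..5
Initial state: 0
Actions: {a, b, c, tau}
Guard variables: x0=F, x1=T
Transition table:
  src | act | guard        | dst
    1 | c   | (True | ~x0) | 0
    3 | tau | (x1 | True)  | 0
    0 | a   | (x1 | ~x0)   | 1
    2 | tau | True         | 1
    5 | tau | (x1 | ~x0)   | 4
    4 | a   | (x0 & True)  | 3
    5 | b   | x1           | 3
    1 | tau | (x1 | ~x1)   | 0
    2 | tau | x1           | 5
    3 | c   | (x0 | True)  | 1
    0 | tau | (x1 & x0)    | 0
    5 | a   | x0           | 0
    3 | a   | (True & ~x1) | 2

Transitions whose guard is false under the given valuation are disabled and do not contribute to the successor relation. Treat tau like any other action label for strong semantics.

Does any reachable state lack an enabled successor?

Answer: DEADLOCK-FREE

Trace:
Reachable = {0,1}
  0: a→1  [1 exit(s)]
  1: c→0  tau→0  [2 exit(s)]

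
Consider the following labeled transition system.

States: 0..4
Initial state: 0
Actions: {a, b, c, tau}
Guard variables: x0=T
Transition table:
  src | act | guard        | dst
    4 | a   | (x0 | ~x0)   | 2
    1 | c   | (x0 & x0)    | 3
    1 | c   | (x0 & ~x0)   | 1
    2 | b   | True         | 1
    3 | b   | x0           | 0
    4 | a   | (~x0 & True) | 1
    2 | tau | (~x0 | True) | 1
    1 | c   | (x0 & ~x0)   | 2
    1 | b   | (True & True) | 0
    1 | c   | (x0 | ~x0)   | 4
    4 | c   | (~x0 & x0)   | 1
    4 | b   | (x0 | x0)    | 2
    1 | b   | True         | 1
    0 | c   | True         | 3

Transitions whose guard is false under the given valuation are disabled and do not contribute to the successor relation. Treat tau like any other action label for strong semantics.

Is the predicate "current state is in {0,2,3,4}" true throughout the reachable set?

Answer: INVARIANT HOLDS

Analysis:
Inv-set: {0,2,3,4}
R = {0,3}
  0: ✓
  3: ✓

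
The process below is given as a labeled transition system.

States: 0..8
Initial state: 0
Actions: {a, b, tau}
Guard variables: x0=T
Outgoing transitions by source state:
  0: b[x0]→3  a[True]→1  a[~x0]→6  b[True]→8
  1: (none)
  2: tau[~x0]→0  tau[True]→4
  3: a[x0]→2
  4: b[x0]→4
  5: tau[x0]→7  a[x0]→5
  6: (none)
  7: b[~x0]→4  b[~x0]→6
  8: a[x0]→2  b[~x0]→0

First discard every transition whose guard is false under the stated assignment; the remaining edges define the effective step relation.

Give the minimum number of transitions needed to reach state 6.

Answer: UNREACHABLE

Working:
BFS to 6:
  depth 0: {0}
  depth 1: {1,3,8}
  depth 2: {2}
  depth 3: {4}
6 never appears.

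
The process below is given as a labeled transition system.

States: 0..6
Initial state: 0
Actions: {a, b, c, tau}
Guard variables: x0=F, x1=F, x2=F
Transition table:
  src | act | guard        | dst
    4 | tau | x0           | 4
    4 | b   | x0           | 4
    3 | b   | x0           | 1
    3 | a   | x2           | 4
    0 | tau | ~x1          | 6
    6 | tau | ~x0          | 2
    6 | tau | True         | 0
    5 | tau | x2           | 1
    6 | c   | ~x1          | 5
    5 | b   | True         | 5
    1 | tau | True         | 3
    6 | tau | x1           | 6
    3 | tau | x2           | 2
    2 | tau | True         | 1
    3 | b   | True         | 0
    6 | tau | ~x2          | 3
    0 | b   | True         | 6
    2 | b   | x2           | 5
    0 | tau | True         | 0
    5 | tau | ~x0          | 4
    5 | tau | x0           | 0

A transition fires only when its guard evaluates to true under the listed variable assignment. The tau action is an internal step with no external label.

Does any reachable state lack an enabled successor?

Answer: DEADLOCK at state 4

Trace:
R = {0,1,2,3,4,5,6}
  0: b→6  tau→0  tau→6  [3 exit(s)]
  1: tau→3  [1 exit(s)]
  2: tau→1  [1 exit(s)]
  3: b→0  [1 exit(s)]
  4: ∅  [STUCK]
  5: b→5  tau→4  [2 exit(s)]
  6: c→5  tau→0  tau→2  tau→3  [4 exit(s)]
trace reaching 4: tau·c·tau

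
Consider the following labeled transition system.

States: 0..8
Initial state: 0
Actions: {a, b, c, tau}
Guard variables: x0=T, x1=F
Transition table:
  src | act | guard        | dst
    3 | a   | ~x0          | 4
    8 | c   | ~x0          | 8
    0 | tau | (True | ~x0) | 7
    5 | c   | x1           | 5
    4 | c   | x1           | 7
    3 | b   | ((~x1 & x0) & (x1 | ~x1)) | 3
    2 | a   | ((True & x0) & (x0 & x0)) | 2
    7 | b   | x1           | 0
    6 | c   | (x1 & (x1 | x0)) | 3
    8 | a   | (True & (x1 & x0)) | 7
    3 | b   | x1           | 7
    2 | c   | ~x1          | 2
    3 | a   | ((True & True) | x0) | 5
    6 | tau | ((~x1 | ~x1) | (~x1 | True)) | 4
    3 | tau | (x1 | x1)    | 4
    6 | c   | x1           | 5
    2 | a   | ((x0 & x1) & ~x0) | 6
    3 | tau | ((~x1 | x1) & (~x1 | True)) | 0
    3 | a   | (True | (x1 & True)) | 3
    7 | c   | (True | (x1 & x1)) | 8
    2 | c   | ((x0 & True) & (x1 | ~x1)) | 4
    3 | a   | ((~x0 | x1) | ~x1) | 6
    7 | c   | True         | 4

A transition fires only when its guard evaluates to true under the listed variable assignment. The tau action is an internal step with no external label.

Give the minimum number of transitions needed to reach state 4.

Breadth-first toward 4:
  depth 0: {0}
  depth 1: {7}
  depth 2: {4,8}
4 enters at depth 2; path tau·c

Answer: 2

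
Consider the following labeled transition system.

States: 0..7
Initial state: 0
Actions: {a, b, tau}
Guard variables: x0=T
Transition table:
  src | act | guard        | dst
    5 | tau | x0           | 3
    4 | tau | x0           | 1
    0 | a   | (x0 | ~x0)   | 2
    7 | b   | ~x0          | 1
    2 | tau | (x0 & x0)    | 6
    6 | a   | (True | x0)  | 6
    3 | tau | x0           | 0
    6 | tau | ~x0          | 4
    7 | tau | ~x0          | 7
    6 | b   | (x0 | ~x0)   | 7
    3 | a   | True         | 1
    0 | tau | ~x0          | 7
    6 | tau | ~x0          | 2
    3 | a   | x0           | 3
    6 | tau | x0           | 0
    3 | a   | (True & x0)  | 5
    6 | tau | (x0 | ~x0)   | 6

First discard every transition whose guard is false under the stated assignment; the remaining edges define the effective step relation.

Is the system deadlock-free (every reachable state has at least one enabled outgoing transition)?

Answer: DEADLOCK at state 7

Analysis:
R = {0,2,6,7}
  0: a→2  [deg 1]
  2: tau→6  [deg 1]
  6: a→6  b→7  tau→0  tau→6  [deg 4]
  7: ∅  [deadlock]
trace reaching 7: a·tau·b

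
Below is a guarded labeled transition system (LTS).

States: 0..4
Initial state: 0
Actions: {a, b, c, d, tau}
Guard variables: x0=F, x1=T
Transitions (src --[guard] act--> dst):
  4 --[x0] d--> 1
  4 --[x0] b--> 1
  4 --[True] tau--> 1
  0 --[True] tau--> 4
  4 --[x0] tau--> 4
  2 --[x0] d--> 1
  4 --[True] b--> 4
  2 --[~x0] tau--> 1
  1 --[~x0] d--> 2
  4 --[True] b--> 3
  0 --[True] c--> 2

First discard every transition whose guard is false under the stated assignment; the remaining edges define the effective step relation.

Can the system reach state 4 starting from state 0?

Answer: REACHABLE

Working:
7 transition(s) survive guard evaluation.
Layer 0: {0}
Layer 1: {2,4}  total {0,2,4}
Layer 2: {1,3}  total {0,1,2,3,4}
R = {0,1,2,3,4}
Path to 4: tau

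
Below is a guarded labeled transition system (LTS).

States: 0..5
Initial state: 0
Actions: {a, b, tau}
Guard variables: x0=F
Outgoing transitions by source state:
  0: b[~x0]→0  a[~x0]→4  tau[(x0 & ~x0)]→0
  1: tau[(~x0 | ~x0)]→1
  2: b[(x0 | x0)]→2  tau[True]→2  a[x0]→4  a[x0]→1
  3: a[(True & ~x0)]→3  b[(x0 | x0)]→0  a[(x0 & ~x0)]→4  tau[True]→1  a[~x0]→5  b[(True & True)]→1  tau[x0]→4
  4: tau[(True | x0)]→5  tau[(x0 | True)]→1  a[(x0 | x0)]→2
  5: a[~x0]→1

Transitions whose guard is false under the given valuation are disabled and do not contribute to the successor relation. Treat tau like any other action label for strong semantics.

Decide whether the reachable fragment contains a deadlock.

Answer: DEADLOCK-FREE

Analysis:
Reach set: {0,1,4,5}
  0: a→4  b→0  [deg 2]
  1: tau→1  [deg 1]
  4: tau→1  tau→5  [deg 2]
  5: a→1  [deg 1]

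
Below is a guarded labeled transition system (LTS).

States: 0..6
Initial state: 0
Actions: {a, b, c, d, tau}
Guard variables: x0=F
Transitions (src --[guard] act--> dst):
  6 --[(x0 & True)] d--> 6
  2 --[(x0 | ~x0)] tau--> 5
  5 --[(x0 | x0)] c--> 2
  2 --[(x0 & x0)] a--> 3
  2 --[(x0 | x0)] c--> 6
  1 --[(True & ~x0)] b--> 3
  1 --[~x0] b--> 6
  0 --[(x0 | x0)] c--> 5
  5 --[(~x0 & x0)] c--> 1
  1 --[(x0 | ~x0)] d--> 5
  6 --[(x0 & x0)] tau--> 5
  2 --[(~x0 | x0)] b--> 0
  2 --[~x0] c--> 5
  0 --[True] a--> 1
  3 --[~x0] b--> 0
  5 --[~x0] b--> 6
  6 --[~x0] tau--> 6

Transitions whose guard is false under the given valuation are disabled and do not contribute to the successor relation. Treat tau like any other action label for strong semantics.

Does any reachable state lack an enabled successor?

R = {0,1,3,5,6}
  0: a→1  [deg 1]
  1: b→3  b→6  d→5  [deg 3]
  3: b→0  [deg 1]
  5: b→6  [deg 1]
  6: tau→6  [deg 1]

Answer: DEADLOCK-FREE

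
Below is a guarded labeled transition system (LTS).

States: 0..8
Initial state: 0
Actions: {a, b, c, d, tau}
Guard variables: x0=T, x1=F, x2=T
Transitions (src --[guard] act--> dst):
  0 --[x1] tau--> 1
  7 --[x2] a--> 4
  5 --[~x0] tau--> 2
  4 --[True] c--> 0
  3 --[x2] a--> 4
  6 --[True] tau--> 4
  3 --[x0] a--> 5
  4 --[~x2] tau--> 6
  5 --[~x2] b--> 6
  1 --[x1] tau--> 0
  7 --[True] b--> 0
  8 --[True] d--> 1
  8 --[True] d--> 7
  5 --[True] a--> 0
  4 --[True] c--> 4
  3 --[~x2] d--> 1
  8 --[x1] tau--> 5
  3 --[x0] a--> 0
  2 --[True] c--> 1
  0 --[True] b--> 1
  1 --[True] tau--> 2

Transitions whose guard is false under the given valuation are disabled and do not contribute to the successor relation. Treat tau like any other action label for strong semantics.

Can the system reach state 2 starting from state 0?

14 transition(s) survive guard evaluation.
depth 0: {0}
depth 1: {1}  total {0,1}
depth 2: {2}  total {0,1,2}
R = {0,1,2}
Path to 2: b·tau

Answer: REACHABLE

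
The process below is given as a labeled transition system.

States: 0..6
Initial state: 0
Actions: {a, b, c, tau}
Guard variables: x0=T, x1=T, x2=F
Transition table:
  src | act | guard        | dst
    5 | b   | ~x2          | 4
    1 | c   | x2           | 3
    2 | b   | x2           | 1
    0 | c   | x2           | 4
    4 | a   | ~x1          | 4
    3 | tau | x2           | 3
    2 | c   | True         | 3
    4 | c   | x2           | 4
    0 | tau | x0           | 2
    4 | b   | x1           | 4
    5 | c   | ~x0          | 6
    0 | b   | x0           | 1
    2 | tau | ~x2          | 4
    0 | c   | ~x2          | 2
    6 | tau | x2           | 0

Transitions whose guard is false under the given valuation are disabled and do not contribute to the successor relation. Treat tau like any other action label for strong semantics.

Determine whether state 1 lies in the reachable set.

Answer: REACHABLE

Analysis:
7 transition(s) survive guard evaluation.
L0 = {0}
L1 = {1,2}  total {0,1,2}
L2 = {3,4}  total {0,1,2,3,4}
R = {0,1,2,3,4}
trace reaching 1: b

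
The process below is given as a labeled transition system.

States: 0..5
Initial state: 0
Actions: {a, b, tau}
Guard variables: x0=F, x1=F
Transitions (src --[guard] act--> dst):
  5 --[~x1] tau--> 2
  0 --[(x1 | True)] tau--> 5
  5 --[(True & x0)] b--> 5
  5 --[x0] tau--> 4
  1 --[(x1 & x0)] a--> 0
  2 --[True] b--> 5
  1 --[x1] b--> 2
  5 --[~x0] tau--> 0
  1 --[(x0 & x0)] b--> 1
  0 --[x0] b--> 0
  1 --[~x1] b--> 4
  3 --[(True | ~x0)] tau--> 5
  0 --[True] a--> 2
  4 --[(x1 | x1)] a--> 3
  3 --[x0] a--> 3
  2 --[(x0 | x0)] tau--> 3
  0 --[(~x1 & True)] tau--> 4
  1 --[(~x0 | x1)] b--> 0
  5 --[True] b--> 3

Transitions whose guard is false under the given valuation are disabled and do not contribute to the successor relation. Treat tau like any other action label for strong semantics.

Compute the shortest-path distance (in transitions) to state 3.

Breadth-first toward 3:
  depth 0: {0}
  depth 1: {2,4,5}
  depth 2: {3}
depth(3)=2, e.g. tau·b

Answer: 2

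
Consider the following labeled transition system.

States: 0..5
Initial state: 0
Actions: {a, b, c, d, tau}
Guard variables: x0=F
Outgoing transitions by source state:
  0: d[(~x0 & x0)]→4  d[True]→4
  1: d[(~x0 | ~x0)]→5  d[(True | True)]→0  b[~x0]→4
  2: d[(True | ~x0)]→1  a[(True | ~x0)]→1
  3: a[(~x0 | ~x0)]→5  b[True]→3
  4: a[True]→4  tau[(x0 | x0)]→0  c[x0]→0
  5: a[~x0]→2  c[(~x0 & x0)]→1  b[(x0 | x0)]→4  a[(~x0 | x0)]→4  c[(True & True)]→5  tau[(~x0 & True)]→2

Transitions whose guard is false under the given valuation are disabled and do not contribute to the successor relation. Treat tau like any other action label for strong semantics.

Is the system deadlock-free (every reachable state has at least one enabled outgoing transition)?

Reach set: {0,4}
  0: d→4  [deg 1]
  4: a→4  [deg 1]

Answer: DEADLOCK-FREE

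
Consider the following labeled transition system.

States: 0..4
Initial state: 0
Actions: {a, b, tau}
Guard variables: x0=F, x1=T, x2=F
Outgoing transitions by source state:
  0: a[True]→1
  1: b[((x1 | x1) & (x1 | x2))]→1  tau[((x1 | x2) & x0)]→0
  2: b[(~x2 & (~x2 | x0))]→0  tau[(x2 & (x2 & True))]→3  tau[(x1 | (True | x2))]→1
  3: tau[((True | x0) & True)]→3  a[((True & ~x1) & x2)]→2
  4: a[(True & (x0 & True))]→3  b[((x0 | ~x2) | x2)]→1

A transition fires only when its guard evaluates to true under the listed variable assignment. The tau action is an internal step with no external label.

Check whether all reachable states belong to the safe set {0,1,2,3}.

Answer: INVARIANT HOLDS

Analysis:
Allowed set {0,1,2,3}
R = {0,1}
  0: safe
  1: safe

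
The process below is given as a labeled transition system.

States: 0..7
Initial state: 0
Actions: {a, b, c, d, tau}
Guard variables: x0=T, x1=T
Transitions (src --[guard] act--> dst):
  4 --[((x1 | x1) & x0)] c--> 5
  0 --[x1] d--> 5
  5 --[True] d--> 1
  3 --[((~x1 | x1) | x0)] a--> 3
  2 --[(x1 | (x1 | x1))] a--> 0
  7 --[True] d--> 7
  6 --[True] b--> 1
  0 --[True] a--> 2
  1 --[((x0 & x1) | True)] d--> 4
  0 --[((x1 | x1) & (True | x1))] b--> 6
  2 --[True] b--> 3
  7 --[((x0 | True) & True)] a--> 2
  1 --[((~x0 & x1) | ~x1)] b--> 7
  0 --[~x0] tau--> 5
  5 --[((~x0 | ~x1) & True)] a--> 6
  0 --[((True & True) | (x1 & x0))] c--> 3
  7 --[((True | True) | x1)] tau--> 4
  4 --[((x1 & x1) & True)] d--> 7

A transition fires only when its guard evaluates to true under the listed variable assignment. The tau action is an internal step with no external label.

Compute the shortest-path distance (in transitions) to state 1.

BFS to 1:
  depth 0: {0}
  depth 1: {2,3,5,6}
  depth 2: {1}
depth(1)=2, e.g. b·b

Answer: 2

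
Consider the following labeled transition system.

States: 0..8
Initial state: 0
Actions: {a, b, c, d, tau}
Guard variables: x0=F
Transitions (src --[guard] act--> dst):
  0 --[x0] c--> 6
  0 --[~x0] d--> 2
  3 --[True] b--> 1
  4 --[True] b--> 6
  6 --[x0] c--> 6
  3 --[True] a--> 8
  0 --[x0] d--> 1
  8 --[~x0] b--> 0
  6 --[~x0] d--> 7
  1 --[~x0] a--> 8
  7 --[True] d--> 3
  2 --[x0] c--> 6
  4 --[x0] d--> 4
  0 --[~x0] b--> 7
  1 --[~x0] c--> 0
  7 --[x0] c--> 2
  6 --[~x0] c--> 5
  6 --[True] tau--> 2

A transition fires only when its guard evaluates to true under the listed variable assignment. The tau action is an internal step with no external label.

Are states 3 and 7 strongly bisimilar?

Answer: NOT BISIMILAR

Working:
Compute ~ classes (split until stable):
  round 0: {{0,1,2,3,4,5,6,7,8}}
  round 1: {{0},{1},{2,5},{3},{4,8},{6},{7}}
  round 2: {{0},{1},{2,5},{3},{4},{6},{7},{8}}
Fixed point at round 3; 8 class(es).
3∈{3}, 7∈{7}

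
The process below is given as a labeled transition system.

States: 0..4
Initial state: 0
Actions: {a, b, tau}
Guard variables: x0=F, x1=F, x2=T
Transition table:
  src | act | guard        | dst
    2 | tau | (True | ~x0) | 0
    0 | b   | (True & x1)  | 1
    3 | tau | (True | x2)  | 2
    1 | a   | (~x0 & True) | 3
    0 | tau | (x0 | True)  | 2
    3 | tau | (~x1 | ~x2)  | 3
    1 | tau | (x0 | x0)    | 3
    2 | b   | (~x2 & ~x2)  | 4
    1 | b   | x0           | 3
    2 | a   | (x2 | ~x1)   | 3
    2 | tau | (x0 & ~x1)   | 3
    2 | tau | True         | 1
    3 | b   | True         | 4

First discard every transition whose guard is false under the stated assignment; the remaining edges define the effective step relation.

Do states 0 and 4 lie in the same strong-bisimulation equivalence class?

Bisimulation quotient by refinement:
  π0 = {{0,1,2,3,4}}
  π1 = {{0},{1},{2},{3},{4}}
5 equivalence class(es) (converged in 2)
0∈{0}, 4∈{4}

Answer: NOT BISIMILAR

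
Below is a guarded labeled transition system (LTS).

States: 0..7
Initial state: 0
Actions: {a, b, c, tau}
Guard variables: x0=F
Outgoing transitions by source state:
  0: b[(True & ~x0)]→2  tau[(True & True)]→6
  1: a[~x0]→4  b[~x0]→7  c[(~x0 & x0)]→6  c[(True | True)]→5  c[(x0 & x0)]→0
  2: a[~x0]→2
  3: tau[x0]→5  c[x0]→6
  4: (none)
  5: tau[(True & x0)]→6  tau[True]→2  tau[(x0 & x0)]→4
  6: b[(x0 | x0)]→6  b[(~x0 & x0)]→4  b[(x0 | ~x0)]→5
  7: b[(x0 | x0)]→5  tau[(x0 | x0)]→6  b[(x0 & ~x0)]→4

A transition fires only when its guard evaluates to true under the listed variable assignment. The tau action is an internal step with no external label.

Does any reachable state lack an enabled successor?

Reachable = {0,2,5,6}
  0: b→2  tau→6  [2 out]
  2: a→2  [1 out]
  5: tau→2  [1 out]
  6: b→5  [1 out]

Answer: DEADLOCK-FREE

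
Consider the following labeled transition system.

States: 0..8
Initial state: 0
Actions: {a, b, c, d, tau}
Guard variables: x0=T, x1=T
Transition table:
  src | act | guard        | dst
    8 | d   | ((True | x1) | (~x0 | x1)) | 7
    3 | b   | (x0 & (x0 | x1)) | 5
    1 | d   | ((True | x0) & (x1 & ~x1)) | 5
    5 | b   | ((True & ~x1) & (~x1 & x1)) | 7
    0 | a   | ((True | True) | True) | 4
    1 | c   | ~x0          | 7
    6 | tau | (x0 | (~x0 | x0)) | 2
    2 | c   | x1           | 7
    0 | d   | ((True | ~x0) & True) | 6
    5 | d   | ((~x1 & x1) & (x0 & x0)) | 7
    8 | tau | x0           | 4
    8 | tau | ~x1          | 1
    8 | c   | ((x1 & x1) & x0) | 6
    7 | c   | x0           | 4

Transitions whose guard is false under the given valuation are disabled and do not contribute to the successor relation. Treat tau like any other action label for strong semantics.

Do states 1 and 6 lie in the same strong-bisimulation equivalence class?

Answer: NOT BISIMILAR

Analysis:
Bisimulation quotient by refinement:
  round 0: {{0,1,2,3,4,5,6,7,8}}
  round 1: {{0},{1,4,5},{2,7},{3},{6},{8}}
  round 2: {{0},{1,4,5},{2},{3},{6},{7},{8}}
stable after 3 split(s): 7 block(s)
1∈{1,4,5}, 6∈{6}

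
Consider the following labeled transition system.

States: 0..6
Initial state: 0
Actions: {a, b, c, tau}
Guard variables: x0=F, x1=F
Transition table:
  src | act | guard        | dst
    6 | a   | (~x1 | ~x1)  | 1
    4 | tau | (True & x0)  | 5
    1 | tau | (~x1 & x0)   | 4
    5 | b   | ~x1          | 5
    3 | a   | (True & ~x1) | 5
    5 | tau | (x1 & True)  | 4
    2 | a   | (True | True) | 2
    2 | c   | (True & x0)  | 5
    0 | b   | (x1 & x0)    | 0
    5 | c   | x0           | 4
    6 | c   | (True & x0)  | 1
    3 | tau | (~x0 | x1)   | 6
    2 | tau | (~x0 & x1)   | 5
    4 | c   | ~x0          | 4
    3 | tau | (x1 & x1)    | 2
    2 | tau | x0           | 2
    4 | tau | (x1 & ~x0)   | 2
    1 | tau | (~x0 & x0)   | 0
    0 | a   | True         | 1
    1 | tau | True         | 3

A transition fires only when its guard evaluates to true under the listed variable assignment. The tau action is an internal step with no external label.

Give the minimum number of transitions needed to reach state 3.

Answer: 2

Working:
Breadth-first toward 3:
  depth 0: {0}
  depth 1: {1}
  depth 2: {3}
depth(3)=2, e.g. a·tau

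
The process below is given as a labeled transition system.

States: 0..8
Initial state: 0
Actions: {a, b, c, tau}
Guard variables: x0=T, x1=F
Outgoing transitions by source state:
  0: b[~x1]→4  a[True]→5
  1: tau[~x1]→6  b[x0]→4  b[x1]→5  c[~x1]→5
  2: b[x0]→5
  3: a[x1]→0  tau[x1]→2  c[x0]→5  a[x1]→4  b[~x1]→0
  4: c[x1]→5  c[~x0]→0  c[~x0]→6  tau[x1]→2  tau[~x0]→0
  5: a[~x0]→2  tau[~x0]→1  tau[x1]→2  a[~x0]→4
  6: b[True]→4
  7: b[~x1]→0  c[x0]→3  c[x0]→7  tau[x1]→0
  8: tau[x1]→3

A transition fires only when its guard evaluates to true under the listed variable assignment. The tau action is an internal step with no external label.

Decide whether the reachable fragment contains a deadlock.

Answer: DEADLOCK at state 4

Analysis:
R = {0,4,5}
  0: a→5  b→4  [2 exit(s)]
  4: ∅  [deadlock]
  5: ∅  [deadlock]
witness 4: b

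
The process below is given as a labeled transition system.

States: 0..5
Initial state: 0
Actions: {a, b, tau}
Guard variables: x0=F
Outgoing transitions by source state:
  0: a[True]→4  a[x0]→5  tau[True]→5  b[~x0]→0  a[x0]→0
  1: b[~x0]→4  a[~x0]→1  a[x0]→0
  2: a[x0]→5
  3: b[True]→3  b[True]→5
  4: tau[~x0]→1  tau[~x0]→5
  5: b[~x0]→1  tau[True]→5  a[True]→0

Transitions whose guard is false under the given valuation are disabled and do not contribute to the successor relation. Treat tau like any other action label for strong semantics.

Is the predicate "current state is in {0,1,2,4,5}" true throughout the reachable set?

Answer: INVARIANT HOLDS

Working:
Inv-set: {0,1,2,4,5}
Reachable = {0,1,4,5}
  0: ✓
  1: ✓
  4: ✓
  5: ✓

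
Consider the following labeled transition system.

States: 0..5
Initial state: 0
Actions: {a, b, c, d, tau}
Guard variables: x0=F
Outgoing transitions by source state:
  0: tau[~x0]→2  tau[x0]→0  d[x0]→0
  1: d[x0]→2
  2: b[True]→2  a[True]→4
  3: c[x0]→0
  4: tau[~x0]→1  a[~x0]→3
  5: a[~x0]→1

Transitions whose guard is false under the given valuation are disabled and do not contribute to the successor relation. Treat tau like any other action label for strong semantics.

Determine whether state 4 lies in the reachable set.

After dropping false guards: 6 live edges.
L0 = {0}
L1 = {2}  total {0,2}
L2 = {4}  total {0,2,4}
L3 = {1,3}  total {0,1,2,3,4}
R = {0,1,2,3,4}
trace reaching 4: tau·a

Answer: REACHABLE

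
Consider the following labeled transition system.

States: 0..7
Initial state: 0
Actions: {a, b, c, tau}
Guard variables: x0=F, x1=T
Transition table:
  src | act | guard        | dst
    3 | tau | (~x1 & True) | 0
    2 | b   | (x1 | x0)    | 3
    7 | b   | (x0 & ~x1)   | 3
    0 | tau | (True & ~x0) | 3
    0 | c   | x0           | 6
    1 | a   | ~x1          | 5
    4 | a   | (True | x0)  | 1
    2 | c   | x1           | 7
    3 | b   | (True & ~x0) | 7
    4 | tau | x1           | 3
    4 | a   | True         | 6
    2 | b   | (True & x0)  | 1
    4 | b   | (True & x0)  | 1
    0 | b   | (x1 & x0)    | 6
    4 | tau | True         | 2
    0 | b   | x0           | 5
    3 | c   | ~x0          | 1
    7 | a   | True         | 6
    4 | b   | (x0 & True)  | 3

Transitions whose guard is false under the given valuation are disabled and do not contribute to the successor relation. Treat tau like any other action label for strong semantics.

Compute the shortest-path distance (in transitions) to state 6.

BFS to 6:
  Layer 0: {0}
  Layer 1: {3}
  Layer 2: {1,7}
  Layer 3: {6}
first hit 6 at d=3 via tau·b·a

Answer: 3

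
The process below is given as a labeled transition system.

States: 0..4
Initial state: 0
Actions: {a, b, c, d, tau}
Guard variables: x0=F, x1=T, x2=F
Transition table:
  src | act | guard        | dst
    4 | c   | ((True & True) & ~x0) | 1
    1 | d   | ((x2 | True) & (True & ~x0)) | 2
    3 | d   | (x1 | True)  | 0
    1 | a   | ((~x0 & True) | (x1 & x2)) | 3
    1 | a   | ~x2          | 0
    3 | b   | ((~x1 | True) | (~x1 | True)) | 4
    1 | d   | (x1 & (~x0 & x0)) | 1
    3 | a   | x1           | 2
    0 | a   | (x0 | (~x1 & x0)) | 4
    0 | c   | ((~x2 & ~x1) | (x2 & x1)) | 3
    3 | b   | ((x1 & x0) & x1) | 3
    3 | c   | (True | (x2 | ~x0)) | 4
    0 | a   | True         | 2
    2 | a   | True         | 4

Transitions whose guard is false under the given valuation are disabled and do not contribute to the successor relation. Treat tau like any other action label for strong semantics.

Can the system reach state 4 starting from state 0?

Guard filter leaves 10 enabled edge(s).
L0 = {0}
L1 = {2}  now seen {0,2}
L2 = {4}  now seen {0,2,4}
L3 = {1}  now seen {0,1,2,4}
L4 = {3}  now seen {0,1,2,3,4}
R = {0,1,2,3,4}
Path to 4: a·a

Answer: REACHABLE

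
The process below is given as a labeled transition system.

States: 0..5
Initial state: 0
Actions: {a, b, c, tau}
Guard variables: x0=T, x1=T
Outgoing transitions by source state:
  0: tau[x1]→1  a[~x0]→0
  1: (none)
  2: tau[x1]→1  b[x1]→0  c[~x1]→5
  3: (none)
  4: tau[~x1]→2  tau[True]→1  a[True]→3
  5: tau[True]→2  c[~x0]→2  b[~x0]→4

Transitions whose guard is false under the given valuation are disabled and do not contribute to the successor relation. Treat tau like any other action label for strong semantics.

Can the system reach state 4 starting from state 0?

Answer: UNREACHABLE

Analysis:
6 transition(s) survive guard evaluation.
L0 = {0}
L1 = {1}  total {0,1}
Reach set: {0,1}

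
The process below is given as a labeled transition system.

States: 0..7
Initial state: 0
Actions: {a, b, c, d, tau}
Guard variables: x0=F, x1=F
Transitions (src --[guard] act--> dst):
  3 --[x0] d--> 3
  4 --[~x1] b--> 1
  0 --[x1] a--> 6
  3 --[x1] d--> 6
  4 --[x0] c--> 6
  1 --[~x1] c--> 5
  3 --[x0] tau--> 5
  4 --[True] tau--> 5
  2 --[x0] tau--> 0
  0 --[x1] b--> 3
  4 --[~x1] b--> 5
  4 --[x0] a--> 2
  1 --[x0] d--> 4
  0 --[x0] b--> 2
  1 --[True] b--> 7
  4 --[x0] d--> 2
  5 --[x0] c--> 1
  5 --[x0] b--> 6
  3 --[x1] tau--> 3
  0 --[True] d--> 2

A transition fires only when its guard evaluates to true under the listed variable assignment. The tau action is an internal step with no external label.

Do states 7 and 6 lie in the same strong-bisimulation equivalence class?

Bisimulation quotient by refinement:
  π0 = {{0,1,2,3,4,5,6,7}}
  π1 = {{0},{1},{2,3,5,6,7},{4}}
Fixed point at round 2; 4 class(es).
[7]={2,3,5,6,7}  [6]={2,3,5,6,7}

Answer: BISIMILAR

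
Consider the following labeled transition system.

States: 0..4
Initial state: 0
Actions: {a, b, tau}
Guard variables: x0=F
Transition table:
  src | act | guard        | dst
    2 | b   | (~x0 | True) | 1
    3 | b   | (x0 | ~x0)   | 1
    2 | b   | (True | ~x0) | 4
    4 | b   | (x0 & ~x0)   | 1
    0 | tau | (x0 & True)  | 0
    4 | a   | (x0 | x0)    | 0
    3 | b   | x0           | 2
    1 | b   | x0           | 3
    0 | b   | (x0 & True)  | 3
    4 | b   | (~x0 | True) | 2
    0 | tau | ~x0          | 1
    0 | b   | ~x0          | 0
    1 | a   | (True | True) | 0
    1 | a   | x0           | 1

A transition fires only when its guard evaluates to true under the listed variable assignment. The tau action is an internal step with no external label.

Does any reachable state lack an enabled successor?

Reachable = {0,1}
  0: b→0  tau→1  [2 exit(s)]
  1: a→0  [1 exit(s)]

Answer: DEADLOCK-FREE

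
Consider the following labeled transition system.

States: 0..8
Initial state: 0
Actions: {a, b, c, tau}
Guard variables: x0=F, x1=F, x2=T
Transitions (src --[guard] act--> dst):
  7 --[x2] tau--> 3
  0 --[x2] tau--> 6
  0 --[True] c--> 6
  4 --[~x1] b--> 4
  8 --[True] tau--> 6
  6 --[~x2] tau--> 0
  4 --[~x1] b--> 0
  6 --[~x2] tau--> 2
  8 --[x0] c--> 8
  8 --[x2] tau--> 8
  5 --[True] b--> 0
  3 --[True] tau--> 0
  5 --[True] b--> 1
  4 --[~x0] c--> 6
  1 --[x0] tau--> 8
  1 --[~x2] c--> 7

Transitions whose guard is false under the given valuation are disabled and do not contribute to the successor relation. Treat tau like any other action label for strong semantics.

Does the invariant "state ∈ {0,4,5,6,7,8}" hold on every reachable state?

Safe = {0,4,5,6,7,8}
Reach set: {0,6}
  0: safe
  6: safe

Answer: INVARIANT HOLDS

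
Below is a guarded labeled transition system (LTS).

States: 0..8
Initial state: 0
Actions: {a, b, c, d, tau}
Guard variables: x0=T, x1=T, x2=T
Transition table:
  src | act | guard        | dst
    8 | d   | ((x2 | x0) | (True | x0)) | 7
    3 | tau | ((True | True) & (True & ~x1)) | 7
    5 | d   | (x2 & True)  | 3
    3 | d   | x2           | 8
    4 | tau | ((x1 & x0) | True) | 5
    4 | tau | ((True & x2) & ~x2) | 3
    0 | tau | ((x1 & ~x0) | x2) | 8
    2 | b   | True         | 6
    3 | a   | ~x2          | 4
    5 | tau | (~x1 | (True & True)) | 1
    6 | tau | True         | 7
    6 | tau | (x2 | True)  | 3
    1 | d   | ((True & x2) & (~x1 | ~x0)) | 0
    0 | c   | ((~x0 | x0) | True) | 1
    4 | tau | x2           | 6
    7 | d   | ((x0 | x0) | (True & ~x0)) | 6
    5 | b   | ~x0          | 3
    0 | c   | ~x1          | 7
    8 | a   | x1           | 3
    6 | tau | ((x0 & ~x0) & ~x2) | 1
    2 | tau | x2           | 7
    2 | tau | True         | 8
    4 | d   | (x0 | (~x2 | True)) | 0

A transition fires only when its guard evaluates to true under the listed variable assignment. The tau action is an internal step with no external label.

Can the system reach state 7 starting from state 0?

16 transition(s) survive guard evaluation.
depth 0: {0}
depth 1: {1,8}  cumulative {0,1,8}
depth 2: {3,7}  cumulative {0,1,3,7,8}
depth 3: {6}  cumulative {0,1,3,6,7,8}
R = {0,1,3,6,7,8}
witness 7: tau·d

Answer: REACHABLE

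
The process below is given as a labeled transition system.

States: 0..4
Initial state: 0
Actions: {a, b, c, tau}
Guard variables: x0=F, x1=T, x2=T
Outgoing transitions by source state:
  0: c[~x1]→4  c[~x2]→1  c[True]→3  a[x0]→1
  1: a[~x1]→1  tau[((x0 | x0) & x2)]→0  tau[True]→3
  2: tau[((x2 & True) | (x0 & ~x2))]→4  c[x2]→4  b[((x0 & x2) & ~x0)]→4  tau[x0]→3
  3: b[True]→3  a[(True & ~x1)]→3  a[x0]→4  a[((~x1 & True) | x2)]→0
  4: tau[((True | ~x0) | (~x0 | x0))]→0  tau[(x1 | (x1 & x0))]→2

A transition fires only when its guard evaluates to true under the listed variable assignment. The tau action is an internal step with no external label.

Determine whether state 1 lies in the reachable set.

After dropping false guards: 8 live edges.
L0 = {0}
L1 = {3}  now seen {0,3}
Reach set: {0,3}

Answer: UNREACHABLE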